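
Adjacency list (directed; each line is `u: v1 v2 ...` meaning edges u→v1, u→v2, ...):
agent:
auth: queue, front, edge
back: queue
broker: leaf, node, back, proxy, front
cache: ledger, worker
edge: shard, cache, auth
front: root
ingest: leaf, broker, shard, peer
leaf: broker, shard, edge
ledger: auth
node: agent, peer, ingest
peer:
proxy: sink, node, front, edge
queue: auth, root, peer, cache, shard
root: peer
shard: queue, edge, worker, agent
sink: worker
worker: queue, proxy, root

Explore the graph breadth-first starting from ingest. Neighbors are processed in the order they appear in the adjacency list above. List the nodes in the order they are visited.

ingest, leaf, broker, shard, peer, edge, node, back, proxy, front, queue, worker, agent, cache, auth, sink, root, ledger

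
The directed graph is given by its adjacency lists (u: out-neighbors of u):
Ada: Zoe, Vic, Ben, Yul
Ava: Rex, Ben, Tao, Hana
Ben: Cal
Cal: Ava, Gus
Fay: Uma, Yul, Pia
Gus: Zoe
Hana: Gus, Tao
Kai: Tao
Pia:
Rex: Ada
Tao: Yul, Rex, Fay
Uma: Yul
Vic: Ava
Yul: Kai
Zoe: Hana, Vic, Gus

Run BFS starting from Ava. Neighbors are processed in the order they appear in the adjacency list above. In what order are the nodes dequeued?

Visit Ava; enqueue Rex, Ben, Tao, Hana → queue [Rex, Ben, Tao, Hana]
Visit Rex; enqueue Ada → queue [Ben, Tao, Hana, Ada]
Visit Ben; enqueue Cal → queue [Tao, Hana, Ada, Cal]
Visit Tao; enqueue Yul, Fay → queue [Hana, Ada, Cal, Yul, Fay]
Visit Hana; enqueue Gus → queue [Ada, Cal, Yul, Fay, Gus]
Visit Ada; enqueue Zoe, Vic → queue [Cal, Yul, Fay, Gus, Zoe, Vic]
Visit Cal → queue [Yul, Fay, Gus, Zoe, Vic]
Visit Yul; enqueue Kai → queue [Fay, Gus, Zoe, Vic, Kai]
Visit Fay; enqueue Uma, Pia → queue [Gus, Zoe, Vic, Kai, Uma, Pia]
Visit Gus → queue [Zoe, Vic, Kai, Uma, Pia]
Visit Zoe → queue [Vic, Kai, Uma, Pia]
Visit Vic → queue [Kai, Uma, Pia]
Visit Kai → queue [Uma, Pia]
Visit Uma → queue [Pia]
Visit Pia → queue []

Ava -> Rex -> Ben -> Tao -> Hana -> Ada -> Cal -> Yul -> Fay -> Gus -> Zoe -> Vic -> Kai -> Uma -> Pia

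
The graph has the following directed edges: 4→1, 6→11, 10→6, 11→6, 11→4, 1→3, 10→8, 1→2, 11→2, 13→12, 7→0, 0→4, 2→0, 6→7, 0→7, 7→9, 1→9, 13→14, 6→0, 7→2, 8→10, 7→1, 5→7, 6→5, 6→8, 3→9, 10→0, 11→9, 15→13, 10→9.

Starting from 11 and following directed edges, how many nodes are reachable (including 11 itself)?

BFS from 11 visits: 11, 2, 4, 6, 9, 0, 1, 5, 7, 8, 3, 10
Reachable nodes: 12 of 16 total.

12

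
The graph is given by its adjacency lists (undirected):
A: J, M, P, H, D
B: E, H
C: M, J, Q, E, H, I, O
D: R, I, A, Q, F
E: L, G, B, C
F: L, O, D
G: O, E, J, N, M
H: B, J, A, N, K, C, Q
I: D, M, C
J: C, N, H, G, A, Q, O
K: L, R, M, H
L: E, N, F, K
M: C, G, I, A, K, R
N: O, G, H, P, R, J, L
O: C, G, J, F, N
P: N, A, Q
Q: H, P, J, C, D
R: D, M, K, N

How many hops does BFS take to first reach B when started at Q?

Level 0: Q
Level 1: C, D, H, J, P
Level 2: A, B, E, F, G, I, K, M, N, O, R
Level 3: L
B first appears at level 2.

2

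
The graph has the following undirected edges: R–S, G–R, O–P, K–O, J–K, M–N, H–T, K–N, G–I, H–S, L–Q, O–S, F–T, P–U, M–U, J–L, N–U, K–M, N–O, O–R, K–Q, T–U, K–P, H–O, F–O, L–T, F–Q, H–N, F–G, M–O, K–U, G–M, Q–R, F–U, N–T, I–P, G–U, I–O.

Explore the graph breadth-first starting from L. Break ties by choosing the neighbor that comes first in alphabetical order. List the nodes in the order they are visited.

Visit L; enqueue J, Q, T → queue [J, Q, T]
Visit J; enqueue K → queue [Q, T, K]
Visit Q; enqueue F, R → queue [T, K, F, R]
Visit T; enqueue H, N, U → queue [K, F, R, H, N, U]
Visit K; enqueue M, O, P → queue [F, R, H, N, U, M, O, P]
Visit F; enqueue G → queue [R, H, N, U, M, O, P, G]
Visit R; enqueue S → queue [H, N, U, M, O, P, G, S]
Visit H → queue [N, U, M, O, P, G, S]
Visit N → queue [U, M, O, P, G, S]
Visit U → queue [M, O, P, G, S]
Visit M → queue [O, P, G, S]
Visit O; enqueue I → queue [P, G, S, I]
Visit P → queue [G, S, I]
Visit G → queue [S, I]
Visit S → queue [I]
Visit I → queue []

L -> J -> Q -> T -> K -> F -> R -> H -> N -> U -> M -> O -> P -> G -> S -> I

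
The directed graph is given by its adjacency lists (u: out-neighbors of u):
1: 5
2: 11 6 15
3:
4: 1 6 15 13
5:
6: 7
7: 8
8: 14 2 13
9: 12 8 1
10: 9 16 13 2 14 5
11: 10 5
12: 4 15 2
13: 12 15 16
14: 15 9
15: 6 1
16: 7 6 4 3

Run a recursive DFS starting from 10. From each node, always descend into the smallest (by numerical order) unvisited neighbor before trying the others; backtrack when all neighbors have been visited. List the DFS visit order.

Visit 10
10 → 2
2 → 6
6 → 7
7 → 8
8 → 13
13 → 12
12 → 4
4 → 1
1 → 5
4 → 15
13 → 16
16 → 3
8 → 14
14 → 9
2 → 11

10, 2, 6, 7, 8, 13, 12, 4, 1, 5, 15, 16, 3, 14, 9, 11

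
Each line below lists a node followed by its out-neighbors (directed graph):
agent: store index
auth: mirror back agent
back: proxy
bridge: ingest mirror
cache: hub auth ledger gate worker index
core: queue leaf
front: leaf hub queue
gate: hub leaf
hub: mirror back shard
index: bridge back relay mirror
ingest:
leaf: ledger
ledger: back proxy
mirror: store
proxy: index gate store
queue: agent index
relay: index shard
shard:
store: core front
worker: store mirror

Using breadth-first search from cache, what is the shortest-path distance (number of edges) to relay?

Level 0: cache
Level 1: auth, gate, hub, index, ledger, worker
Level 2: agent, back, bridge, leaf, mirror, proxy, relay, shard, store
Level 3: core, front, ingest
Level 4: queue
relay first appears at level 2.

2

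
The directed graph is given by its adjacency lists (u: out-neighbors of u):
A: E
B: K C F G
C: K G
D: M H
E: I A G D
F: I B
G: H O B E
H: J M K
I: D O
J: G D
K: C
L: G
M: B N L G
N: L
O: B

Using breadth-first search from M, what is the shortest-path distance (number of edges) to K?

Level 0: M
Level 1: B, G, L, N
Level 2: C, E, F, H, K, O
Level 3: A, D, I, J
K first appears at level 2.

2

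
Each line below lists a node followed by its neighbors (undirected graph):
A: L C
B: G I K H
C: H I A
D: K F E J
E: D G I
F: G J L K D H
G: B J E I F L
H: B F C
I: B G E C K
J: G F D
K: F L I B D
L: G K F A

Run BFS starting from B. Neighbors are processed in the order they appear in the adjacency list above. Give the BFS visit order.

Visit B; enqueue G, I, K, H → queue [G, I, K, H]
Visit G; enqueue J, E, F, L → queue [I, K, H, J, E, F, L]
Visit I; enqueue C → queue [K, H, J, E, F, L, C]
Visit K; enqueue D → queue [H, J, E, F, L, C, D]
Visit H → queue [J, E, F, L, C, D]
Visit J → queue [E, F, L, C, D]
Visit E → queue [F, L, C, D]
Visit F → queue [L, C, D]
Visit L; enqueue A → queue [C, D, A]
Visit C → queue [D, A]
Visit D → queue [A]
Visit A → queue []

B, G, I, K, H, J, E, F, L, C, D, A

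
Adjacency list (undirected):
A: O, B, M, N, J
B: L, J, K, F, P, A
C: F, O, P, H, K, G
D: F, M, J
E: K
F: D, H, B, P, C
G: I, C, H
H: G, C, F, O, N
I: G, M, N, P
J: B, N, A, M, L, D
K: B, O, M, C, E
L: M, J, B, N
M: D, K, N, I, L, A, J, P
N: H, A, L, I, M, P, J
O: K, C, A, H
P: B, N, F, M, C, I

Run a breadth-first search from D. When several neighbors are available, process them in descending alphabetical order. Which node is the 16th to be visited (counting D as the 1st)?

Visit D; enqueue M, J, F → queue [M, J, F]
Visit M; enqueue P, N, L, K, I, A → queue [J, F, P, N, L, K, I, A]
Visit J; enqueue B → queue [F, P, N, L, K, I, A, B]
Visit F; enqueue H, C → queue [P, N, L, K, I, A, B, H, C]
Visit P → queue [N, L, K, I, A, B, H, C]
Visit N → queue [L, K, I, A, B, H, C]
Visit L → queue [K, I, A, B, H, C]
Visit K; enqueue O, E → queue [I, A, B, H, C, O, E]
Visit I; enqueue G → queue [A, B, H, C, O, E, G]
Visit A → queue [B, H, C, O, E, G]
Visit B → queue [H, C, O, E, G]
Visit H → queue [C, O, E, G]
Visit C → queue [O, E, G]
Visit O → queue [E, G]
Visit E → queue [G]
Visit G → queue []

Visit order: D, M, J, F, P, N, L, K, I, A, B, H, C, O, E, G

G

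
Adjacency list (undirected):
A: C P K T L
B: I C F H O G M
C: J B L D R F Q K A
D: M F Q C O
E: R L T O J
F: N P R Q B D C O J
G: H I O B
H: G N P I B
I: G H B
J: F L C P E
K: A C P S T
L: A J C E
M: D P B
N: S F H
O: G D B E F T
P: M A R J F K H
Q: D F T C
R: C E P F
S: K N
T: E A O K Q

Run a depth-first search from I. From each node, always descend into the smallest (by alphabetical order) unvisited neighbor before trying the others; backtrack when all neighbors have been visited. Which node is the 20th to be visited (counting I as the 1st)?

Visit I
I → B
B → C
C → A
A → K
K → P
P → F
F → D
D → M
D → O
O → E
E → J
J → L
E → R
E → T
T → Q
O → G
G → H
H → N
N → S

Visit order: I, B, C, A, K, P, F, D, M, O, E, J, L, R, T, Q, G, H, N, S

S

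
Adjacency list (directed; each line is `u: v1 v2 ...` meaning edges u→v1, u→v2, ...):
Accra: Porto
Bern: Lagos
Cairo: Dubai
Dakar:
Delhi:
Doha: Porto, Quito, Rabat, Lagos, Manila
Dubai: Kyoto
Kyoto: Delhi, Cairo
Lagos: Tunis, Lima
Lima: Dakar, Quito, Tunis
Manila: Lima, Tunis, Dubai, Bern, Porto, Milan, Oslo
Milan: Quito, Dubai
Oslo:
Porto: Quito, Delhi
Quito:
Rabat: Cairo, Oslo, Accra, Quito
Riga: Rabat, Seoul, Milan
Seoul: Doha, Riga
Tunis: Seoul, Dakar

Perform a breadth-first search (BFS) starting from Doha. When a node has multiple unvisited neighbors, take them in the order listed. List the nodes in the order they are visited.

Doha, Porto, Quito, Rabat, Lagos, Manila, Delhi, Cairo, Oslo, Accra, Tunis, Lima, Dubai, Bern, Milan, Seoul, Dakar, Kyoto, Riga

Visit Doha; enqueue Porto, Quito, Rabat, Lagos, Manila → queue [Porto, Quito, Rabat, Lagos, Manila]
Visit Porto; enqueue Delhi → queue [Quito, Rabat, Lagos, Manila, Delhi]
Visit Quito → queue [Rabat, Lagos, Manila, Delhi]
Visit Rabat; enqueue Cairo, Oslo, Accra → queue [Lagos, Manila, Delhi, Cairo, Oslo, Accra]
Visit Lagos; enqueue Tunis, Lima → queue [Manila, Delhi, Cairo, Oslo, Accra, Tunis, Lima]
Visit Manila; enqueue Dubai, Bern, Milan → queue [Delhi, Cairo, Oslo, Accra, Tunis, Lima, Dubai, Bern, Milan]
Visit Delhi → queue [Cairo, Oslo, Accra, Tunis, Lima, Dubai, Bern, Milan]
Visit Cairo → queue [Oslo, Accra, Tunis, Lima, Dubai, Bern, Milan]
Visit Oslo → queue [Accra, Tunis, Lima, Dubai, Bern, Milan]
Visit Accra → queue [Tunis, Lima, Dubai, Bern, Milan]
Visit Tunis; enqueue Seoul, Dakar → queue [Lima, Dubai, Bern, Milan, Seoul, Dakar]
Visit Lima → queue [Dubai, Bern, Milan, Seoul, Dakar]
Visit Dubai; enqueue Kyoto → queue [Bern, Milan, Seoul, Dakar, Kyoto]
Visit Bern → queue [Milan, Seoul, Dakar, Kyoto]
Visit Milan → queue [Seoul, Dakar, Kyoto]
Visit Seoul; enqueue Riga → queue [Dakar, Kyoto, Riga]
Visit Dakar → queue [Kyoto, Riga]
Visit Kyoto → queue [Riga]
Visit Riga → queue []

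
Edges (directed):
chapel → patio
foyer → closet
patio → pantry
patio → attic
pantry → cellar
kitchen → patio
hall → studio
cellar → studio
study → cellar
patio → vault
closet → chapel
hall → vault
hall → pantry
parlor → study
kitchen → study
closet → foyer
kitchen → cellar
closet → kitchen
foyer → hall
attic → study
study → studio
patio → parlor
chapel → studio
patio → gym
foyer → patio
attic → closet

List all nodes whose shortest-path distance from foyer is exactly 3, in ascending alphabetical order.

Level 0: foyer
Level 1: closet, hall, patio
Level 2: attic, chapel, gym, kitchen, pantry, parlor, studio, vault
Level 3: cellar, study

cellar, study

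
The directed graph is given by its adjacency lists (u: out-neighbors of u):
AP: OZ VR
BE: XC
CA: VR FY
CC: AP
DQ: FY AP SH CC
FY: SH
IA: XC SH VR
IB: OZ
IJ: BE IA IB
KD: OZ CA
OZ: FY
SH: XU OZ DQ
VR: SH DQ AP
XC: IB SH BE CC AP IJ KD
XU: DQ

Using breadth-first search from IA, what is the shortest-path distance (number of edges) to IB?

2

Level 0: IA
Level 1: SH, VR, XC
Level 2: AP, BE, CC, DQ, IB, IJ, KD, OZ, XU
Level 3: CA, FY
IB first appears at level 2.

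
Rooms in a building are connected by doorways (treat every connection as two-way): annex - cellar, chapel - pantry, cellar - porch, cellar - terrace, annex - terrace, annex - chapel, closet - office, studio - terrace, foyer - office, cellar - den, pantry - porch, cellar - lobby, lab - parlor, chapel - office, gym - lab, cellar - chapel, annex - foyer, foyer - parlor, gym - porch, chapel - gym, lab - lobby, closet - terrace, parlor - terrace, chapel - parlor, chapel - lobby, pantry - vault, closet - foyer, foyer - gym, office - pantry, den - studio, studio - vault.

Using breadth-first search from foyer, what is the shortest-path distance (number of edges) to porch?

2

Level 0: foyer
Level 1: annex, closet, gym, office, parlor
Level 2: cellar, chapel, lab, pantry, porch, terrace
Level 3: den, lobby, studio, vault
porch first appears at level 2.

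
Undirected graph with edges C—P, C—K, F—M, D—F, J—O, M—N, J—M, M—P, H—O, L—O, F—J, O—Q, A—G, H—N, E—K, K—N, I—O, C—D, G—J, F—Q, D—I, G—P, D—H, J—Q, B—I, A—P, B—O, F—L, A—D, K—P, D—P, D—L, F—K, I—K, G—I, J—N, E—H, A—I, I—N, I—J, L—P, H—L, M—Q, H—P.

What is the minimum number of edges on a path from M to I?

Level 0: M
Level 1: F, J, N, P, Q
Level 2: A, C, D, G, H, I, K, L, O
Level 3: B, E
I first appears at level 2.

2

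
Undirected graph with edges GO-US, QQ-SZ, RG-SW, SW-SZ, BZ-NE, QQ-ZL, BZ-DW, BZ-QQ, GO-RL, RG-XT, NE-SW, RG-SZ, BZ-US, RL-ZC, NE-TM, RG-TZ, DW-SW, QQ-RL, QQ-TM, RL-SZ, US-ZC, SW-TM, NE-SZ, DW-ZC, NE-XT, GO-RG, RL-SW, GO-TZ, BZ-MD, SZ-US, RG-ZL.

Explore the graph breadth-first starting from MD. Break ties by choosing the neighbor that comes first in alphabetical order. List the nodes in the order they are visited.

MD BZ DW NE QQ US SW ZC SZ TM XT RL ZL GO RG TZ

Visit MD; enqueue BZ → queue [BZ]
Visit BZ; enqueue DW, NE, QQ, US → queue [DW, NE, QQ, US]
Visit DW; enqueue SW, ZC → queue [NE, QQ, US, SW, ZC]
Visit NE; enqueue SZ, TM, XT → queue [QQ, US, SW, ZC, SZ, TM, XT]
Visit QQ; enqueue RL, ZL → queue [US, SW, ZC, SZ, TM, XT, RL, ZL]
Visit US; enqueue GO → queue [SW, ZC, SZ, TM, XT, RL, ZL, GO]
Visit SW; enqueue RG → queue [ZC, SZ, TM, XT, RL, ZL, GO, RG]
Visit ZC → queue [SZ, TM, XT, RL, ZL, GO, RG]
Visit SZ → queue [TM, XT, RL, ZL, GO, RG]
Visit TM → queue [XT, RL, ZL, GO, RG]
Visit XT → queue [RL, ZL, GO, RG]
Visit RL → queue [ZL, GO, RG]
Visit ZL → queue [GO, RG]
Visit GO; enqueue TZ → queue [RG, TZ]
Visit RG → queue [TZ]
Visit TZ → queue []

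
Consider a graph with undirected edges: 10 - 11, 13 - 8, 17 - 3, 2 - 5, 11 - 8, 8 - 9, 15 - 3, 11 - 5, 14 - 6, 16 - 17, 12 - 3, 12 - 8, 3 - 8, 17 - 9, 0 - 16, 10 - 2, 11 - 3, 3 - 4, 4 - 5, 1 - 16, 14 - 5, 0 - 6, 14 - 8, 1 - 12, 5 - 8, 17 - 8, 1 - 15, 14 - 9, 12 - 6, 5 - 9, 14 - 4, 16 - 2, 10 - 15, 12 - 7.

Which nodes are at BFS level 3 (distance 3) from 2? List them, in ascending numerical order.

Level 0: 2
Level 1: 5, 10, 16
Level 2: 0, 1, 4, 8, 9, 11, 14, 15, 17
Level 3: 3, 6, 12, 13
Level 4: 7

3, 6, 12, 13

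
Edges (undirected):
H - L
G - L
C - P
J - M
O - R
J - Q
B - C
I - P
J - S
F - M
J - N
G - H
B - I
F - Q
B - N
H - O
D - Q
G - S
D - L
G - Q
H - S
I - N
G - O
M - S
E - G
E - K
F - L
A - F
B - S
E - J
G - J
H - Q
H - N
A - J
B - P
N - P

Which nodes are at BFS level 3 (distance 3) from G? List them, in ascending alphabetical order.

C, I, P

Level 0: G
Level 1: E, H, J, L, O, Q, S
Level 2: A, B, D, F, K, M, N, R
Level 3: C, I, P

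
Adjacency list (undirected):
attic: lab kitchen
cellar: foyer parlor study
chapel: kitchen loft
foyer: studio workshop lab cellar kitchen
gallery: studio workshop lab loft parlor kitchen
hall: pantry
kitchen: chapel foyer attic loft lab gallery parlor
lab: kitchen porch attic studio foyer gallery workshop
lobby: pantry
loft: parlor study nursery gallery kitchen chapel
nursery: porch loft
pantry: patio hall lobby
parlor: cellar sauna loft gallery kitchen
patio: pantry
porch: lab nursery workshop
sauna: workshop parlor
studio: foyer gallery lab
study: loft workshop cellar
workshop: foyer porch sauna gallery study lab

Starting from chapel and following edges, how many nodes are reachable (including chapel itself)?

BFS from chapel visits: chapel, loft, kitchen, study, parlor, nursery, gallery, lab, foyer, attic, workshop, cellar, sauna, porch, studio
Reachable nodes: 15 of 19 total.

15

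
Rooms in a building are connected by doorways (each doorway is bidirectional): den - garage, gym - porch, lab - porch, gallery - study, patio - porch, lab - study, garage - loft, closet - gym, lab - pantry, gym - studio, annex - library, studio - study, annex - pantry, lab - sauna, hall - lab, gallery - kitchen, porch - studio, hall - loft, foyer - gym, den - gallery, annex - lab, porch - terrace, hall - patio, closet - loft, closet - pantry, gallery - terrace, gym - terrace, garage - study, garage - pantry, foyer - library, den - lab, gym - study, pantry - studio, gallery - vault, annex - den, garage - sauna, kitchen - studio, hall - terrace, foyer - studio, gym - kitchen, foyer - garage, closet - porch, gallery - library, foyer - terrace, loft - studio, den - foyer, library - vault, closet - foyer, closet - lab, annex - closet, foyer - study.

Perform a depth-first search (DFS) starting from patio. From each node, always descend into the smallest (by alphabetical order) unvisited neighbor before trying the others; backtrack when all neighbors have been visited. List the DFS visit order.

patio -> hall -> lab -> annex -> closet -> foyer -> den -> gallery -> kitchen -> gym -> porch -> studio -> loft -> garage -> pantry -> sauna -> study -> terrace -> library -> vault

Visit patio
patio → hall
hall → lab
lab → annex
annex → closet
closet → foyer
foyer → den
den → gallery
gallery → kitchen
kitchen → gym
gym → porch
porch → studio
studio → loft
loft → garage
garage → pantry
garage → sauna
garage → study
porch → terrace
gallery → library
library → vault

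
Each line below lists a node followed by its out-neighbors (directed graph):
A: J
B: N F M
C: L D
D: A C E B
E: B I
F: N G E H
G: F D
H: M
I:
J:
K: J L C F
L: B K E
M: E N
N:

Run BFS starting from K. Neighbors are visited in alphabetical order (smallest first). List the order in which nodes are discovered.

Visit K; enqueue C, F, J, L → queue [C, F, J, L]
Visit C; enqueue D → queue [F, J, L, D]
Visit F; enqueue E, G, H, N → queue [J, L, D, E, G, H, N]
Visit J → queue [L, D, E, G, H, N]
Visit L; enqueue B → queue [D, E, G, H, N, B]
Visit D; enqueue A → queue [E, G, H, N, B, A]
Visit E; enqueue I → queue [G, H, N, B, A, I]
Visit G → queue [H, N, B, A, I]
Visit H; enqueue M → queue [N, B, A, I, M]
Visit N → queue [B, A, I, M]
Visit B → queue [A, I, M]
Visit A → queue [I, M]
Visit I → queue [M]
Visit M → queue []

K, C, F, J, L, D, E, G, H, N, B, A, I, M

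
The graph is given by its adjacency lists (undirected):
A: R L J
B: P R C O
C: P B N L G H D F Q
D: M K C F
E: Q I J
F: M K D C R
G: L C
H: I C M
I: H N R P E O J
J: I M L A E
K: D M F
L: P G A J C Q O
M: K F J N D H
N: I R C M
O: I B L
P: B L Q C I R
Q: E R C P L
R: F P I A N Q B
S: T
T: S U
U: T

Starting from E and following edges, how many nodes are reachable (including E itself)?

18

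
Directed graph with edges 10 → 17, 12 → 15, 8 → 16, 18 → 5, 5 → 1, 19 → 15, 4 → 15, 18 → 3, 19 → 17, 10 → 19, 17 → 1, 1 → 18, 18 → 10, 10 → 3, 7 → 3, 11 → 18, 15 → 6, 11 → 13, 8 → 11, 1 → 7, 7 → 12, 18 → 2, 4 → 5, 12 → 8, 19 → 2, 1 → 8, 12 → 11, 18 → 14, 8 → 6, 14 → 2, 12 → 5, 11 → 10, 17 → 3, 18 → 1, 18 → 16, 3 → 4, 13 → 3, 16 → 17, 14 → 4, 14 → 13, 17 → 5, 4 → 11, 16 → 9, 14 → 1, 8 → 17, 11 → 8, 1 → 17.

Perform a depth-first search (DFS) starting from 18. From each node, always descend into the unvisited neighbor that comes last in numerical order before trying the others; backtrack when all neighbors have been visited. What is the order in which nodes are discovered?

18, 16, 17, 5, 1, 8, 11, 13, 3, 4, 15, 6, 10, 19, 2, 7, 12, 9, 14

Visit 18
18 → 16
16 → 17
17 → 5
5 → 1
1 → 8
8 → 11
11 → 13
13 → 3
3 → 4
4 → 15
15 → 6
11 → 10
10 → 19
19 → 2
1 → 7
7 → 12
16 → 9
18 → 14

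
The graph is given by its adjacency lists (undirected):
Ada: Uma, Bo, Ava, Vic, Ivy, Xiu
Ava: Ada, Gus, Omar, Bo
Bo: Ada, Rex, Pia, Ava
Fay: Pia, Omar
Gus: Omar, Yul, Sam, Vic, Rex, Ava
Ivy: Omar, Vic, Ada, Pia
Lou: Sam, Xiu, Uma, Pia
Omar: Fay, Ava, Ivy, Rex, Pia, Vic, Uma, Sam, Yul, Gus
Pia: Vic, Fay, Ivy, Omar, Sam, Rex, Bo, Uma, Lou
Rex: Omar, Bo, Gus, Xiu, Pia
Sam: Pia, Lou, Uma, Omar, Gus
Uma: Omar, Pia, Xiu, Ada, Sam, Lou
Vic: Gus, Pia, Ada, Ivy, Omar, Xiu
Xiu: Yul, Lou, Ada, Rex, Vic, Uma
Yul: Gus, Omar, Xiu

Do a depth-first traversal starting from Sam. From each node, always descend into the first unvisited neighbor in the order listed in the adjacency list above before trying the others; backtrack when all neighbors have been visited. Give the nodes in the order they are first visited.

Visit Sam
Sam → Pia
Pia → Vic
Vic → Gus
Gus → Omar
Omar → Fay
Omar → Ava
Ava → Ada
Ada → Uma
Uma → Xiu
Xiu → Yul
Xiu → Lou
Xiu → Rex
Rex → Bo
Ada → Ivy

Sam -> Pia -> Vic -> Gus -> Omar -> Fay -> Ava -> Ada -> Uma -> Xiu -> Yul -> Lou -> Rex -> Bo -> Ivy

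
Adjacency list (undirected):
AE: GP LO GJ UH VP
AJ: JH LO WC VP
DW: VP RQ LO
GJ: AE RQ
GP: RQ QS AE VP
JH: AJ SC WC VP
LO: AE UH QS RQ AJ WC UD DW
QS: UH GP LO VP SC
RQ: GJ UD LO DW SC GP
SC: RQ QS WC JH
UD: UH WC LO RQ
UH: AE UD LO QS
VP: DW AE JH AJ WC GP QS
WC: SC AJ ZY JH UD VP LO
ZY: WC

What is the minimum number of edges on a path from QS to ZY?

Level 0: QS
Level 1: GP, LO, SC, UH, VP
Level 2: AE, AJ, DW, JH, RQ, UD, WC
Level 3: GJ, ZY
ZY first appears at level 3.

3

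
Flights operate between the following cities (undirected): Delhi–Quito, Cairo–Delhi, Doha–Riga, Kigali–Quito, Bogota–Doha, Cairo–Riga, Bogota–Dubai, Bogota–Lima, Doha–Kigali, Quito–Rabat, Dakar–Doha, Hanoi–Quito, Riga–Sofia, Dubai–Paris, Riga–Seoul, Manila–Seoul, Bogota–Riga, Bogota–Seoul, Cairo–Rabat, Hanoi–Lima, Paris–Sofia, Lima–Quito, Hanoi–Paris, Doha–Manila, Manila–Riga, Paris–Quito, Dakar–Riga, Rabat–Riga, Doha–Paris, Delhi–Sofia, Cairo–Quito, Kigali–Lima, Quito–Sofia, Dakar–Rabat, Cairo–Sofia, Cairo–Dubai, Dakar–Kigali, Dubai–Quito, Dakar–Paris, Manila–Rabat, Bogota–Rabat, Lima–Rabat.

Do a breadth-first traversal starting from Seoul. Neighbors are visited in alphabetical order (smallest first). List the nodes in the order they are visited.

Seoul, Bogota, Manila, Riga, Doha, Dubai, Lima, Rabat, Cairo, Dakar, Sofia, Kigali, Paris, Quito, Hanoi, Delhi

Visit Seoul; enqueue Bogota, Manila, Riga → queue [Bogota, Manila, Riga]
Visit Bogota; enqueue Doha, Dubai, Lima, Rabat → queue [Manila, Riga, Doha, Dubai, Lima, Rabat]
Visit Manila → queue [Riga, Doha, Dubai, Lima, Rabat]
Visit Riga; enqueue Cairo, Dakar, Sofia → queue [Doha, Dubai, Lima, Rabat, Cairo, Dakar, Sofia]
Visit Doha; enqueue Kigali, Paris → queue [Dubai, Lima, Rabat, Cairo, Dakar, Sofia, Kigali, Paris]
Visit Dubai; enqueue Quito → queue [Lima, Rabat, Cairo, Dakar, Sofia, Kigali, Paris, Quito]
Visit Lima; enqueue Hanoi → queue [Rabat, Cairo, Dakar, Sofia, Kigali, Paris, Quito, Hanoi]
Visit Rabat → queue [Cairo, Dakar, Sofia, Kigali, Paris, Quito, Hanoi]
Visit Cairo; enqueue Delhi → queue [Dakar, Sofia, Kigali, Paris, Quito, Hanoi, Delhi]
Visit Dakar → queue [Sofia, Kigali, Paris, Quito, Hanoi, Delhi]
Visit Sofia → queue [Kigali, Paris, Quito, Hanoi, Delhi]
Visit Kigali → queue [Paris, Quito, Hanoi, Delhi]
Visit Paris → queue [Quito, Hanoi, Delhi]
Visit Quito → queue [Hanoi, Delhi]
Visit Hanoi → queue [Delhi]
Visit Delhi → queue []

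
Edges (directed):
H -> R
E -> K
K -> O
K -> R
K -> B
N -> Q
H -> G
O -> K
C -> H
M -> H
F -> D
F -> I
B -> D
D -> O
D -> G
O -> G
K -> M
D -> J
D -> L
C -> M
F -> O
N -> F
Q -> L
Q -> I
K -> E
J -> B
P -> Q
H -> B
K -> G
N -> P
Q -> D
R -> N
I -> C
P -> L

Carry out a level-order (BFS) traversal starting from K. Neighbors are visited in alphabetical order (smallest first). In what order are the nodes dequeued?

K, B, E, G, M, O, R, D, H, N, J, L, F, P, Q, I, C

Visit K; enqueue B, E, G, M, O, R → queue [B, E, G, M, O, R]
Visit B; enqueue D → queue [E, G, M, O, R, D]
Visit E → queue [G, M, O, R, D]
Visit G → queue [M, O, R, D]
Visit M; enqueue H → queue [O, R, D, H]
Visit O → queue [R, D, H]
Visit R; enqueue N → queue [D, H, N]
Visit D; enqueue J, L → queue [H, N, J, L]
Visit H → queue [N, J, L]
Visit N; enqueue F, P, Q → queue [J, L, F, P, Q]
Visit J → queue [L, F, P, Q]
Visit L → queue [F, P, Q]
Visit F; enqueue I → queue [P, Q, I]
Visit P → queue [Q, I]
Visit Q → queue [I]
Visit I; enqueue C → queue [C]
Visit C → queue []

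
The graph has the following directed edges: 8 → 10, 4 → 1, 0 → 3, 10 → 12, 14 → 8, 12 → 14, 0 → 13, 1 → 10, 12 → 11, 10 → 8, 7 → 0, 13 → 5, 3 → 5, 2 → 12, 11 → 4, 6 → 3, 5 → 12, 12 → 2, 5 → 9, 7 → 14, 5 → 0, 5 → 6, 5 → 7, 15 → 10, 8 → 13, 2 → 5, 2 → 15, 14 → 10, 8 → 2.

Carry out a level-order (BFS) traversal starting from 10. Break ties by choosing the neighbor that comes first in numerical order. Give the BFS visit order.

Visit 10; enqueue 8, 12 → queue [8, 12]
Visit 8; enqueue 2, 13 → queue [12, 2, 13]
Visit 12; enqueue 11, 14 → queue [2, 13, 11, 14]
Visit 2; enqueue 5, 15 → queue [13, 11, 14, 5, 15]
Visit 13 → queue [11, 14, 5, 15]
Visit 11; enqueue 4 → queue [14, 5, 15, 4]
Visit 14 → queue [5, 15, 4]
Visit 5; enqueue 0, 6, 7, 9 → queue [15, 4, 0, 6, 7, 9]
Visit 15 → queue [4, 0, 6, 7, 9]
Visit 4; enqueue 1 → queue [0, 6, 7, 9, 1]
Visit 0; enqueue 3 → queue [6, 7, 9, 1, 3]
Visit 6 → queue [7, 9, 1, 3]
Visit 7 → queue [9, 1, 3]
Visit 9 → queue [1, 3]
Visit 1 → queue [3]
Visit 3 → queue []

10, 8, 12, 2, 13, 11, 14, 5, 15, 4, 0, 6, 7, 9, 1, 3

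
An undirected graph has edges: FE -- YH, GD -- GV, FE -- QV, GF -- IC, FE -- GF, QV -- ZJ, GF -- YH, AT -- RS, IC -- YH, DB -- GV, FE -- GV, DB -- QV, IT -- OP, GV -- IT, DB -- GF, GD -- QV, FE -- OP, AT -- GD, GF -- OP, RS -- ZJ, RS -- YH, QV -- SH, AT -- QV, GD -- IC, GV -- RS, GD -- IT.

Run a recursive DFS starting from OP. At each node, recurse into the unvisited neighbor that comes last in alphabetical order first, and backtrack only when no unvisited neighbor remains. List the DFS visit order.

Visit OP
OP → IT
IT → GV
GV → RS
RS → ZJ
ZJ → QV
QV → SH
QV → GD
GD → IC
IC → YH
YH → GF
GF → FE
GF → DB
GD → AT

OP, IT, GV, RS, ZJ, QV, SH, GD, IC, YH, GF, FE, DB, AT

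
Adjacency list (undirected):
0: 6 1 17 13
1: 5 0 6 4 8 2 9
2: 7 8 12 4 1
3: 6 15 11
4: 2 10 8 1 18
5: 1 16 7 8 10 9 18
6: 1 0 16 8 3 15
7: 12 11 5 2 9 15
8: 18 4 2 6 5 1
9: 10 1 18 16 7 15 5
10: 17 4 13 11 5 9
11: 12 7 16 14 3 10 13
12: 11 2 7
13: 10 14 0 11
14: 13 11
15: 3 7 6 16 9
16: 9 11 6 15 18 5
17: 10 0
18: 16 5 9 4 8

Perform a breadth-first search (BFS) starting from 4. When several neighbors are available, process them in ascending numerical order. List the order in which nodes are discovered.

Visit 4; enqueue 1, 2, 8, 10, 18 → queue [1, 2, 8, 10, 18]
Visit 1; enqueue 0, 5, 6, 9 → queue [2, 8, 10, 18, 0, 5, 6, 9]
Visit 2; enqueue 7, 12 → queue [8, 10, 18, 0, 5, 6, 9, 7, 12]
Visit 8 → queue [10, 18, 0, 5, 6, 9, 7, 12]
Visit 10; enqueue 11, 13, 17 → queue [18, 0, 5, 6, 9, 7, 12, 11, 13, 17]
Visit 18; enqueue 16 → queue [0, 5, 6, 9, 7, 12, 11, 13, 17, 16]
Visit 0 → queue [5, 6, 9, 7, 12, 11, 13, 17, 16]
Visit 5 → queue [6, 9, 7, 12, 11, 13, 17, 16]
Visit 6; enqueue 3, 15 → queue [9, 7, 12, 11, 13, 17, 16, 3, 15]
Visit 9 → queue [7, 12, 11, 13, 17, 16, 3, 15]
Visit 7 → queue [12, 11, 13, 17, 16, 3, 15]
Visit 12 → queue [11, 13, 17, 16, 3, 15]
Visit 11; enqueue 14 → queue [13, 17, 16, 3, 15, 14]
Visit 13 → queue [17, 16, 3, 15, 14]
Visit 17 → queue [16, 3, 15, 14]
Visit 16 → queue [3, 15, 14]
Visit 3 → queue [15, 14]
Visit 15 → queue [14]
Visit 14 → queue []

4, 1, 2, 8, 10, 18, 0, 5, 6, 9, 7, 12, 11, 13, 17, 16, 3, 15, 14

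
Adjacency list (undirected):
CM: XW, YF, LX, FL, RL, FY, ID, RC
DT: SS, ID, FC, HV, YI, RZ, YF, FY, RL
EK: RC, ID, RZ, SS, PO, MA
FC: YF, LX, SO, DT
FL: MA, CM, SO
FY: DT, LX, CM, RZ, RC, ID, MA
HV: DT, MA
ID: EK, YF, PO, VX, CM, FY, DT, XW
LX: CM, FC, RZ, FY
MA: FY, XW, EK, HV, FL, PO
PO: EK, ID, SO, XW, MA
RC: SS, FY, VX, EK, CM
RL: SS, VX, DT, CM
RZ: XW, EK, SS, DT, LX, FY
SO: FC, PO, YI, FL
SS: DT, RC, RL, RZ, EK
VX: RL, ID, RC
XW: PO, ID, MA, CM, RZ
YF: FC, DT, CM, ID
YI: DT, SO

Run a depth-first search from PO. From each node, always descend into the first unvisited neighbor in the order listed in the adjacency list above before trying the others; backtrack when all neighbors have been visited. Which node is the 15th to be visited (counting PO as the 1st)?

Visit PO
PO → EK
EK → RC
RC → SS
SS → DT
DT → ID
ID → YF
YF → FC
FC → LX
LX → CM
CM → XW
XW → MA
MA → FY
FY → RZ
MA → HV
MA → FL
FL → SO
SO → YI
CM → RL
RL → VX

Visit order: PO, EK, RC, SS, DT, ID, YF, FC, LX, CM, XW, MA, FY, RZ, HV, FL, SO, YI, RL, VX

HV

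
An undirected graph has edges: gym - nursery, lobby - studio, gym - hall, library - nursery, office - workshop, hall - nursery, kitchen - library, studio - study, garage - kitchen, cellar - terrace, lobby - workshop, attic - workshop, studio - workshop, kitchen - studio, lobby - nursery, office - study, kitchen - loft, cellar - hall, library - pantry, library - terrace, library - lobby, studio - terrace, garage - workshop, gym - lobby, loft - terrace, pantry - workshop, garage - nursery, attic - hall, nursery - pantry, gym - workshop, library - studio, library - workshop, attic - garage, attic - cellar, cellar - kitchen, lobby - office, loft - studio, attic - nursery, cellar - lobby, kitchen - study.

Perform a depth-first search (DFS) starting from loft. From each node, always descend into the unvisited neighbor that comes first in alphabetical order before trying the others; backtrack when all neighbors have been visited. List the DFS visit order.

Visit loft
loft → kitchen
kitchen → cellar
cellar → attic
attic → garage
garage → nursery
nursery → gym
gym → hall
gym → lobby
lobby → library
library → pantry
pantry → workshop
workshop → office
office → study
study → studio
studio → terrace

loft kitchen cellar attic garage nursery gym hall lobby library pantry workshop office study studio terrace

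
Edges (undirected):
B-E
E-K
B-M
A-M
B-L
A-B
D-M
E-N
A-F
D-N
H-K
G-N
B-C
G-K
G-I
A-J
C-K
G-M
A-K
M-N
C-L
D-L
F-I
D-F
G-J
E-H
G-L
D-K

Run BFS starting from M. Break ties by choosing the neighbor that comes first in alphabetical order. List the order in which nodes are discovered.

M, A, B, D, G, N, F, J, K, C, E, L, I, H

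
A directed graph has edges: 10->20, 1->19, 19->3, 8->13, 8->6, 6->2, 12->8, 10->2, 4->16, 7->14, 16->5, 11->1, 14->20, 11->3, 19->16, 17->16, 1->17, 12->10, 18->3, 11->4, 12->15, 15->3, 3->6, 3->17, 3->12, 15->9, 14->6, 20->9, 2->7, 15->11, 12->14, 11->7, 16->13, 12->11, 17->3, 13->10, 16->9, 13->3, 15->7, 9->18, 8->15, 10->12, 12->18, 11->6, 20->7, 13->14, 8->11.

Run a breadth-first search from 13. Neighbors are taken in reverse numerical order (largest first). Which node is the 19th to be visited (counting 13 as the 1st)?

5

Visit 13; enqueue 14, 10, 3 → queue [14, 10, 3]
Visit 14; enqueue 20, 6 → queue [10, 3, 20, 6]
Visit 10; enqueue 12, 2 → queue [3, 20, 6, 12, 2]
Visit 3; enqueue 17 → queue [20, 6, 12, 2, 17]
Visit 20; enqueue 9, 7 → queue [6, 12, 2, 17, 9, 7]
Visit 6 → queue [12, 2, 17, 9, 7]
Visit 12; enqueue 18, 15, 11, 8 → queue [2, 17, 9, 7, 18, 15, 11, 8]
Visit 2 → queue [17, 9, 7, 18, 15, 11, 8]
Visit 17; enqueue 16 → queue [9, 7, 18, 15, 11, 8, 16]
Visit 9 → queue [7, 18, 15, 11, 8, 16]
Visit 7 → queue [18, 15, 11, 8, 16]
Visit 18 → queue [15, 11, 8, 16]
Visit 15 → queue [11, 8, 16]
Visit 11; enqueue 4, 1 → queue [8, 16, 4, 1]
Visit 8 → queue [16, 4, 1]
Visit 16; enqueue 5 → queue [4, 1, 5]
Visit 4 → queue [1, 5]
Visit 1; enqueue 19 → queue [5, 19]
Visit 5 → queue [19]
Visit 19 → queue []

Visit order: 13, 14, 10, 3, 20, 6, 12, 2, 17, 9, 7, 18, 15, 11, 8, 16, 4, 1, 5, 19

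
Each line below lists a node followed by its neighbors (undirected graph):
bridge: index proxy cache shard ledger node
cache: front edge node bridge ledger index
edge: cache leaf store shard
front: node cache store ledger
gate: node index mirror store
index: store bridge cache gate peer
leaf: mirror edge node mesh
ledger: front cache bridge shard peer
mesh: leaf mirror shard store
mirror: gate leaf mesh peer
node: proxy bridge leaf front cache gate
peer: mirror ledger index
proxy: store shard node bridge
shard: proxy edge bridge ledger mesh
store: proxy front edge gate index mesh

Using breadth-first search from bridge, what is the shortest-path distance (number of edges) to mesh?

2

Level 0: bridge
Level 1: cache, index, ledger, node, proxy, shard
Level 2: edge, front, gate, leaf, mesh, peer, store
Level 3: mirror
mesh first appears at level 2.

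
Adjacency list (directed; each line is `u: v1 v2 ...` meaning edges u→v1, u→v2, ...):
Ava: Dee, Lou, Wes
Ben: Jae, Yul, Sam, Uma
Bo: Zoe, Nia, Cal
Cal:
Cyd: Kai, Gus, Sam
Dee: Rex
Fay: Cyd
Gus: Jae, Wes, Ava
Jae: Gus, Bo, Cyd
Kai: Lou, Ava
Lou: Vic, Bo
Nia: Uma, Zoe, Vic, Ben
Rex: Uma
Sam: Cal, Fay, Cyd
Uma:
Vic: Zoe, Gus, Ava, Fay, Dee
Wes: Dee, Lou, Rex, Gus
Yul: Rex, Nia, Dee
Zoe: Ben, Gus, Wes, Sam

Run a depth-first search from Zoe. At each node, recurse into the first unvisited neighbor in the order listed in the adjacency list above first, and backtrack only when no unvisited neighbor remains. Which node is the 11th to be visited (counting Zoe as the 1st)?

Ava

Visit Zoe
Zoe → Ben
Ben → Jae
Jae → Gus
Gus → Wes
Wes → Dee
Dee → Rex
Rex → Uma
Wes → Lou
Lou → Vic
Vic → Ava
Vic → Fay
Fay → Cyd
Cyd → Kai
Cyd → Sam
Sam → Cal
Lou → Bo
Bo → Nia
Ben → Yul

Visit order: Zoe, Ben, Jae, Gus, Wes, Dee, Rex, Uma, Lou, Vic, Ava, Fay, Cyd, Kai, Sam, Cal, Bo, Nia, Yul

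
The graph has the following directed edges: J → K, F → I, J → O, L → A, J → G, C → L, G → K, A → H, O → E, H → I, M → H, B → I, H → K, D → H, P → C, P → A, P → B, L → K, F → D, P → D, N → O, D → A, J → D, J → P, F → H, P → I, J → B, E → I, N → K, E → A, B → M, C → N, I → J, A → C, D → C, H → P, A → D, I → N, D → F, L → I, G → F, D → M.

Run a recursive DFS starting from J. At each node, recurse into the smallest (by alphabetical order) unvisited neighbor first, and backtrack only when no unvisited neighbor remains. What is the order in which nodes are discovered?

Visit J
J → B
B → I
I → N
N → K
N → O
O → E
E → A
A → C
C → L
A → D
D → F
F → H
H → P
D → M
J → G

J, B, I, N, K, O, E, A, C, L, D, F, H, P, M, G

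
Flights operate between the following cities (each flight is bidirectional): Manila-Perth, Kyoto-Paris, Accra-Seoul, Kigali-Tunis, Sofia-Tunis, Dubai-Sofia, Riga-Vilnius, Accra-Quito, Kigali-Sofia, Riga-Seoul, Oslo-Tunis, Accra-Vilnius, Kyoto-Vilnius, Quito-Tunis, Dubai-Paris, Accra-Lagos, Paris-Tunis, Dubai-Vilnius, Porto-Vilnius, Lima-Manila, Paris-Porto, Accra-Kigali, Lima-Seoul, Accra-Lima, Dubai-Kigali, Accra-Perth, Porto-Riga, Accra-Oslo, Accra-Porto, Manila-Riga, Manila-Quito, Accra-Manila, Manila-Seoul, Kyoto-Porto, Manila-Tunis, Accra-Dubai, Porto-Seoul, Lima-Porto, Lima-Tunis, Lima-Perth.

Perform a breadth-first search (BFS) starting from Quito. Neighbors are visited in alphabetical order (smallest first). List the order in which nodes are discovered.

Visit Quito; enqueue Accra, Manila, Tunis → queue [Accra, Manila, Tunis]
Visit Accra; enqueue Dubai, Kigali, Lagos, Lima, Oslo, Perth, Porto, Seoul, Vilnius → queue [Manila, Tunis, Dubai, Kigali, Lagos, Lima, Oslo, Perth, Porto, Seoul, Vilnius]
Visit Manila; enqueue Riga → queue [Tunis, Dubai, Kigali, Lagos, Lima, Oslo, Perth, Porto, Seoul, Vilnius, Riga]
Visit Tunis; enqueue Paris, Sofia → queue [Dubai, Kigali, Lagos, Lima, Oslo, Perth, Porto, Seoul, Vilnius, Riga, Paris, Sofia]
Visit Dubai → queue [Kigali, Lagos, Lima, Oslo, Perth, Porto, Seoul, Vilnius, Riga, Paris, Sofia]
Visit Kigali → queue [Lagos, Lima, Oslo, Perth, Porto, Seoul, Vilnius, Riga, Paris, Sofia]
Visit Lagos → queue [Lima, Oslo, Perth, Porto, Seoul, Vilnius, Riga, Paris, Sofia]
Visit Lima → queue [Oslo, Perth, Porto, Seoul, Vilnius, Riga, Paris, Sofia]
Visit Oslo → queue [Perth, Porto, Seoul, Vilnius, Riga, Paris, Sofia]
Visit Perth → queue [Porto, Seoul, Vilnius, Riga, Paris, Sofia]
Visit Porto; enqueue Kyoto → queue [Seoul, Vilnius, Riga, Paris, Sofia, Kyoto]
Visit Seoul → queue [Vilnius, Riga, Paris, Sofia, Kyoto]
Visit Vilnius → queue [Riga, Paris, Sofia, Kyoto]
Visit Riga → queue [Paris, Sofia, Kyoto]
Visit Paris → queue [Sofia, Kyoto]
Visit Sofia → queue [Kyoto]
Visit Kyoto → queue []

Quito Accra Manila Tunis Dubai Kigali Lagos Lima Oslo Perth Porto Seoul Vilnius Riga Paris Sofia Kyoto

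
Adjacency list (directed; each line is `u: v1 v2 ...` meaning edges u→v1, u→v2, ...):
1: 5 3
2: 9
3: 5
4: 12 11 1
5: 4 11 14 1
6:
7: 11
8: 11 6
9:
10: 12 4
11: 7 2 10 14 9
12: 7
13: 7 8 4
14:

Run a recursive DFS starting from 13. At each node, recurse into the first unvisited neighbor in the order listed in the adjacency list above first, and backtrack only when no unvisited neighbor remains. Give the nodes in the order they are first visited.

13, 7, 11, 2, 9, 10, 12, 4, 1, 5, 14, 3, 8, 6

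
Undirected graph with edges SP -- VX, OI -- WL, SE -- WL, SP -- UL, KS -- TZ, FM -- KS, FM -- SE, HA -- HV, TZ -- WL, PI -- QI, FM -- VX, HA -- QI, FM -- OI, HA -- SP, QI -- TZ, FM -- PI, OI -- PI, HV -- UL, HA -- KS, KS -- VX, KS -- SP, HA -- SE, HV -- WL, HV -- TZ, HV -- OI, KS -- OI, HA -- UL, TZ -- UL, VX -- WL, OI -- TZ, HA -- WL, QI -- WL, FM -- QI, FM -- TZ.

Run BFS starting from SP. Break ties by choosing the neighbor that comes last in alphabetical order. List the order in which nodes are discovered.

SP -> VX -> UL -> KS -> HA -> WL -> FM -> TZ -> HV -> OI -> SE -> QI -> PI

Visit SP; enqueue VX, UL, KS, HA → queue [VX, UL, KS, HA]
Visit VX; enqueue WL, FM → queue [UL, KS, HA, WL, FM]
Visit UL; enqueue TZ, HV → queue [KS, HA, WL, FM, TZ, HV]
Visit KS; enqueue OI → queue [HA, WL, FM, TZ, HV, OI]
Visit HA; enqueue SE, QI → queue [WL, FM, TZ, HV, OI, SE, QI]
Visit WL → queue [FM, TZ, HV, OI, SE, QI]
Visit FM; enqueue PI → queue [TZ, HV, OI, SE, QI, PI]
Visit TZ → queue [HV, OI, SE, QI, PI]
Visit HV → queue [OI, SE, QI, PI]
Visit OI → queue [SE, QI, PI]
Visit SE → queue [QI, PI]
Visit QI → queue [PI]
Visit PI → queue []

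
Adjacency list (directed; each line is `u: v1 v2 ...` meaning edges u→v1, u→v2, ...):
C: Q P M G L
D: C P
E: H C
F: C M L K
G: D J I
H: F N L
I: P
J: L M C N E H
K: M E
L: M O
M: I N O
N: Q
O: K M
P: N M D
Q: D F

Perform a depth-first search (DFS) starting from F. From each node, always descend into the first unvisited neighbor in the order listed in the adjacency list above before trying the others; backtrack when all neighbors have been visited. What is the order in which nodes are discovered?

Visit F
F → C
C → Q
Q → D
D → P
P → N
P → M
M → I
M → O
O → K
K → E
E → H
H → L
C → G
G → J

F C Q D P N M I O K E H L G J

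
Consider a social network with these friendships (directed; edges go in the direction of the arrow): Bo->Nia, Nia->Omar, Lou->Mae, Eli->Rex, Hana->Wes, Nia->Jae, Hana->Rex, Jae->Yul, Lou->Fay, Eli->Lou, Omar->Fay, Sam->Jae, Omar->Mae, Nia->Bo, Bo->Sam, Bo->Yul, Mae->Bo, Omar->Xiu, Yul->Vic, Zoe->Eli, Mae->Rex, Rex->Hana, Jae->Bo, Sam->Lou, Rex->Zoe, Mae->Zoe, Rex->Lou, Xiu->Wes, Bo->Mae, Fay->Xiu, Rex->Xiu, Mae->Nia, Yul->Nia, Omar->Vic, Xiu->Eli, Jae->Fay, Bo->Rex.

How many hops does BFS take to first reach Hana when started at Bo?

2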